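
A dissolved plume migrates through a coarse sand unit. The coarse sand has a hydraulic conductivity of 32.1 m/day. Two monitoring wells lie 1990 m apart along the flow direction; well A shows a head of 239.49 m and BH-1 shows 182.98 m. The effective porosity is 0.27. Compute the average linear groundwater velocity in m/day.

Hydraulic gradient i = (239.49 − 182.98) / 1990 = 56.51 / 1990 = 0.02840.
Darcy flux q = K · i = 32.10 × 0.02840 = 0.9115 m/day.
Seepage velocity v = q / n_e = 0.9115 / 0.27 = 3.376 m/day.

3.38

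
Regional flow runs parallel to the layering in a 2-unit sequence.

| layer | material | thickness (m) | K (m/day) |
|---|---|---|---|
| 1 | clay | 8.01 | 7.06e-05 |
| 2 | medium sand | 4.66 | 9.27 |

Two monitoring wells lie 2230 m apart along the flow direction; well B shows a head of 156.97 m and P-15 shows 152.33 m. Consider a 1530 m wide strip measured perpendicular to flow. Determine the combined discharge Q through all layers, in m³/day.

Flow is parallel to layering, so each bed carries its own Darcy discharge and the transmissivities add.
Σ(K_i·b_i) = 7.06e-05×8.01 + 9.27×4.66 = 43.20 m²/day.
Hydraulic gradient i = (156.97 − 152.33) / 2230 = 4.64 / 2230 = 0.002081.
Q = Σ(K_i·b_i) · W · i = 43.20 × 1530 × 0.002081 = 137.5 m³/day.

138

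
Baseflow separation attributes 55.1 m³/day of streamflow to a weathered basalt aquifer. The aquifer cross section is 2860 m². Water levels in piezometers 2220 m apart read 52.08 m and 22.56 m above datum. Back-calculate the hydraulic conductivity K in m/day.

Hydraulic gradient i = (52.08 − 22.56) / 2220 = 29.52 / 2220 = 0.01330.
From Q = K·A·i, K = Q / (A·i) = 55.1 / (2860 × 0.01330) = 1.449 m/day.

1.45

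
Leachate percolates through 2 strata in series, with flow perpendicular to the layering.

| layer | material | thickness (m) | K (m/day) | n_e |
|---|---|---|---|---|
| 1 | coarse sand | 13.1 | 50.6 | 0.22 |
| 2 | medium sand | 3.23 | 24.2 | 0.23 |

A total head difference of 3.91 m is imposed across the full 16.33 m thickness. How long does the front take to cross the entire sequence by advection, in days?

With flow normal to the layers, continuity requires the same specific discharge q through every layer.
Σ(b_i/K_i) = 13.1/50.6 + 3.23/24.2 = 0.3924 d.
q = Δh / Σ(b_i/K_i) = 3.91 / 0.3924 = 9.965 m/day.
In each layer the seepage velocity is v_i = q/n_i, so the layer transit time is t_i = b_i·n_i / q:
  layer 1 (coarse sand): t_1 = 13.1 × 0.22 / 9.965 = 0.2892 d
  layer 2 (medium sand): t_2 = 3.23 × 0.23 / 9.965 = 0.07455 d
Total t = Σ t_i = 0.3638 days.

0.364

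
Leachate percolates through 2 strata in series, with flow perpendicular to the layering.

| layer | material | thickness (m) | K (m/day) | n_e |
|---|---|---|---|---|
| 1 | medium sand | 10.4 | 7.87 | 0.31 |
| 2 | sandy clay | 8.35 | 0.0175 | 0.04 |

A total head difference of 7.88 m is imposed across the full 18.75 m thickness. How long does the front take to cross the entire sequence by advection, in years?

With flow normal to the layers, continuity requires the same specific discharge q through every layer.
Σ(b_i/K_i) = 10.4/7.87 + 8.35/0.0175 = 478.5 d.
q = Δh / Σ(b_i/K_i) = 7.88 / 478.5 = 0.01647 m/day.
In each layer the seepage velocity is v_i = q/n_i, so the layer transit time is t_i = b_i·n_i / q:
  layer 1 (medium sand): t_1 = 10.4 × 0.31 / 0.01647 = 195.8 d
  layer 2 (sandy clay): t_2 = 8.35 × 0.04 / 0.01647 = 20.28 d
Total t = Σ t_i = 216.0 days = 0.5915 years.

0.591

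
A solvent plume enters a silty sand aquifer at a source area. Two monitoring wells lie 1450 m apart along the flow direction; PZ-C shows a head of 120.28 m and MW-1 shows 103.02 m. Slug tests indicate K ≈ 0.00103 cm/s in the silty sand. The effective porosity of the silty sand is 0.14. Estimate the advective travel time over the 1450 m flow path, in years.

52.5

Convert K: 0.00103 cm/s × 864 = 0.8899 m/day.
Hydraulic gradient i = (120.28 − 103.02) / 1450 = 17.26 / 1450 = 0.01190.
Darcy flux q = K · i = 0.8899 × 0.01190 = 0.01059 m/day.
Seepage velocity v = q / n_e = 0.01059 / 0.14 = 0.07567 m/day.
Travel time t = L / v = 1450 / 0.07567 = 19163 days = 52.47 years.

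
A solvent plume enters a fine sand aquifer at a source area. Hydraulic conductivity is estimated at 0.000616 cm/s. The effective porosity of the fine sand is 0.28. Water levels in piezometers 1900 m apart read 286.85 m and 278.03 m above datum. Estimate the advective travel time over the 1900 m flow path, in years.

590

Convert K: 0.000616 cm/s × 864 = 0.5322 m/day.
Hydraulic gradient i = (286.85 − 278.03) / 1900 = 8.82 / 1900 = 0.004642.
Darcy flux q = K · i = 0.5322 × 0.004642 = 0.002471 m/day.
Seepage velocity v = q / n_e = 0.002471 / 0.28 = 0.008824 m/day.
Travel time t = L / v = 1900 / 0.008824 = 2.153e+05 days = 589.5 years.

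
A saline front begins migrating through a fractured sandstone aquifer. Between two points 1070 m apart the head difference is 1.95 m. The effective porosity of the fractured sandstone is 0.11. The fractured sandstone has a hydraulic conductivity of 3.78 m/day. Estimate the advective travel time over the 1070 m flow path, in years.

Hydraulic gradient i = Δh / L = 1.95 / 1070 = 0.001822.
Darcy flux q = K · i = 3.780 × 0.001822 = 0.006889 m/day.
Seepage velocity v = q / n_e = 0.006889 / 0.11 = 0.06263 m/day.
Travel time t = L / v = 1070 / 0.06263 = 17086 days = 46.78 years.

46.8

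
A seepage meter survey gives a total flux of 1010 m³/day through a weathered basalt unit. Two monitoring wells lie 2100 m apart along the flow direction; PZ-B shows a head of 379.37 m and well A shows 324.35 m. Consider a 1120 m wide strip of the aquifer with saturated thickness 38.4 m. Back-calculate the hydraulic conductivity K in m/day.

Cross-sectional area A = 1120 × 38.4 = 43008 m².
Hydraulic gradient i = (379.37 − 324.35) / 2100 = 55.02 / 2100 = 0.02620.
From Q = K·A·i, K = Q / (A·i) = 1010 / (43008 × 0.02620) = 0.8963 m/day.

0.896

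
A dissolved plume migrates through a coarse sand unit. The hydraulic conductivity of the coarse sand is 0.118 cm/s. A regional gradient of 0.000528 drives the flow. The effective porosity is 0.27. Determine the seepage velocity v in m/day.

0.199

Convert K: 0.118 cm/s × 864 = 102.0 m/day.
Hydraulic gradient i = 0.000528.
Darcy flux q = K · i = 102.0 × 0.0005280 = 0.05383 m/day.
Seepage velocity v = q / n_e = 0.05383 / 0.27 = 0.1994 m/day.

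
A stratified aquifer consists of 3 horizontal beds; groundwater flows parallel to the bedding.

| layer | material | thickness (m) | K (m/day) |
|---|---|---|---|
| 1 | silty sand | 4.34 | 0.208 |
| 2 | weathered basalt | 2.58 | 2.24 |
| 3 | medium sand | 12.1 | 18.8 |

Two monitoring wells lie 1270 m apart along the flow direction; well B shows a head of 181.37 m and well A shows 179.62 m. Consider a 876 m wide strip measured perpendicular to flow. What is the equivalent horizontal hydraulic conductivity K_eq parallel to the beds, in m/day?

Flow is parallel to layering, so each bed carries its own Darcy discharge and the transmissivities add.
Σ(K_i·b_i) = 0.208×4.34 + 2.24×2.58 + 18.8×12.1 = 234.2 m²/day.
Total thickness b = 19.02 m, so K_eq = Σ(K_i·b_i)/b = 12.31 m/day.

12.3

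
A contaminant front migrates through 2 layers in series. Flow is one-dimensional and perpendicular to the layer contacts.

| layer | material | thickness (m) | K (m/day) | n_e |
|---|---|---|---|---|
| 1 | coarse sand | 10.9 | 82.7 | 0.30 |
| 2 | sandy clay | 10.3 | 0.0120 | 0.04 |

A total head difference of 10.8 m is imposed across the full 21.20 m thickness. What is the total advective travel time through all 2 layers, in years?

With flow normal to the layers, continuity requires the same specific discharge q through every layer.
Σ(b_i/K_i) = 10.9/82.7 + 10.3/0.0120 = 858.5 d.
q = Δh / Σ(b_i/K_i) = 10.8 / 858.5 = 0.01258 m/day.
In each layer the seepage velocity is v_i = q/n_i, so the layer transit time is t_i = b_i·n_i / q:
  layer 1 (coarse sand): t_1 = 10.9 × 0.30 / 0.01258 = 259.9 d
  layer 2 (sandy clay): t_2 = 10.3 × 0.04 / 0.01258 = 32.75 d
Total t = Σ t_i = 292.7 days = 0.8013 years.

0.801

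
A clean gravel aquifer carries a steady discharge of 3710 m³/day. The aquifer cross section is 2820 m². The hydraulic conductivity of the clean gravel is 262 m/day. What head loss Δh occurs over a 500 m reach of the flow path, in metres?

From Q = K·A·i, i = Q / (K·A) = 3710 / (262.0 × 2820) = 0.005021.
Head loss Δh = i · L = 0.005021 × 500 = 2.511 m.

2.51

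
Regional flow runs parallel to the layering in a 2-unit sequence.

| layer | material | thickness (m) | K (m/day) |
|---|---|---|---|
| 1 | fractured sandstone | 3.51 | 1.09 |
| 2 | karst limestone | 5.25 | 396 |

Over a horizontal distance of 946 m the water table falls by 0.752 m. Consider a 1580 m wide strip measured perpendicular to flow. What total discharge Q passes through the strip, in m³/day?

Flow is parallel to layering, so each bed carries its own Darcy discharge and the transmissivities add.
Σ(K_i·b_i) = 1.09×3.51 + 396×5.25 = 2083 m²/day.
Hydraulic gradient i = Δh / L = 0.752 / 946 = 0.0007949.
Q = Σ(K_i·b_i) · W · i = 2083 × 1580 × 0.0007949 = 2616 m³/day.

2620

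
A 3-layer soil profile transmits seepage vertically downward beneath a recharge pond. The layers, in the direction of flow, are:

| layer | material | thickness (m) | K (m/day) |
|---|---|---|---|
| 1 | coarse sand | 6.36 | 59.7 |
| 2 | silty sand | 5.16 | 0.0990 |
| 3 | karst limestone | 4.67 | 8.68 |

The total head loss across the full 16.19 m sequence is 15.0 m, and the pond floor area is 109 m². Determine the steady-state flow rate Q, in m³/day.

Flow is perpendicular to layering, so the layers act in series and the equivalent K is the thickness-weighted harmonic mean.
Total thickness L = 6.36 + 5.16 + 4.67 = 16.19 m.
Σ(b_i/K_i) = 6.36/59.7 + 5.16/0.0990 + 4.67/8.68 = 52.77 d.
K_eq = L / Σ(b_i/K_i) = 16.19 / 52.77 = 0.3068 m/day.
Q = K_eq · A · (Δh/L) = 0.3068 × 109 × (15.0/16.19) = 30.99 m³/day.

31.0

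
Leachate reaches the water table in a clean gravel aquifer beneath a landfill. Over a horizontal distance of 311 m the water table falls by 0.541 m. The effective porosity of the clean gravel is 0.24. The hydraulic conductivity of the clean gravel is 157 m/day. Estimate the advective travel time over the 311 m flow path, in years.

0.748

Hydraulic gradient i = Δh / L = 0.541 / 311 = 0.001740.
Darcy flux q = K · i = 157.0 × 0.001740 = 0.2731 m/day.
Seepage velocity v = q / n_e = 0.2731 / 0.24 = 1.138 m/day.
Travel time t = L / v = 311 / 1.138 = 273.3 days = 0.7482 years.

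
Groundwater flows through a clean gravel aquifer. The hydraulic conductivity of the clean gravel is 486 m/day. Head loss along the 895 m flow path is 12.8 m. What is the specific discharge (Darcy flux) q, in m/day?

6.95

Hydraulic gradient i = Δh / L = 12.8 / 895 = 0.01430.
Specific discharge q = K · i = 486.0 × 0.01430 = 6.951 m/day.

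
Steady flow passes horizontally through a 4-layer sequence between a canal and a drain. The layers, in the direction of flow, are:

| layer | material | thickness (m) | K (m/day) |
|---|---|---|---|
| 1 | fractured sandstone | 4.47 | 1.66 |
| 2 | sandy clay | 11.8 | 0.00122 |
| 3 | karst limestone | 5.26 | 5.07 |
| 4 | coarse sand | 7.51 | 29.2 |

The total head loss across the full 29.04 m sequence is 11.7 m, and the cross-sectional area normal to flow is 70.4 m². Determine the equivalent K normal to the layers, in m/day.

Flow is perpendicular to layering, so the layers act in series and the equivalent K is the thickness-weighted harmonic mean.
Total thickness L = 4.47 + 11.8 + 5.26 + 7.51 = 29.04 m.
Σ(b_i/K_i) = 4.47/1.66 + 11.8/0.00122 + 5.26/5.07 + 7.51/29.2 = 9676 d.
K_eq = L / Σ(b_i/K_i) = 29.04 / 9676 = 0.003001 m/day.

0.00300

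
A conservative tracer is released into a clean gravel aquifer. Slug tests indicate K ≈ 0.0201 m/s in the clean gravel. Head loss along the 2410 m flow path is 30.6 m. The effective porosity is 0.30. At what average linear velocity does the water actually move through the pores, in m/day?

73.5

Convert K: 0.0201 m/s × 86400 = 1737 m/day.
Hydraulic gradient i = Δh / L = 30.6 / 2410 = 0.01270.
Darcy flux q = K · i = 1737 × 0.01270 = 22.05 m/day.
Seepage velocity v = q / n_e = 22.05 / 0.30 = 73.50 m/day.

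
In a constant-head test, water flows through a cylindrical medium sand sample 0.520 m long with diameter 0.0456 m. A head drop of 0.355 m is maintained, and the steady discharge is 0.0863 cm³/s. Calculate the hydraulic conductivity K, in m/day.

Cross-sectional area A = π·(d/2)² = π × (0.0456/2)² = 0.001633 m².
Convert discharge: 0.0863 cm³/s = 8.630e-08 m³/s.
Darcy's law rearranged: K = Q·L / (A·Δh) = 8.630e-08 × 0.520 / (0.001633 × 0.355) = 7.740e-05 m/s = 6.688 m/day.

6.69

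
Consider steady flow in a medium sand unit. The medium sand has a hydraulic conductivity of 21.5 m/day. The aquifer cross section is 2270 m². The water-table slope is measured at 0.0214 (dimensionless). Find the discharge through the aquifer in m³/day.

Hydraulic gradient i = 0.0214.
Darcy's law: Q = K · A · i = 21.50 × 2270 × 0.02140 = 1044 m³/day.

1040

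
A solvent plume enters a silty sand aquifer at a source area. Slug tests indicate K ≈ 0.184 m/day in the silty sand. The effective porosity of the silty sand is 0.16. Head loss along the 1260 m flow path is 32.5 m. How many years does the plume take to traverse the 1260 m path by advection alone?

116

Hydraulic gradient i = Δh / L = 32.5 / 1260 = 0.02579.
Darcy flux q = K · i = 0.1840 × 0.02579 = 0.004746 m/day.
Seepage velocity v = q / n_e = 0.004746 / 0.16 = 0.02966 m/day.
Travel time t = L / v = 1260 / 0.02966 = 42478 days = 116.3 years.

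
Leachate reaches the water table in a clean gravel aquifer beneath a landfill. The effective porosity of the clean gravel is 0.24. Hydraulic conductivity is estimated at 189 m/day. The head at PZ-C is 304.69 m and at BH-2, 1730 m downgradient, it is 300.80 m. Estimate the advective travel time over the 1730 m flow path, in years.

2.67

Hydraulic gradient i = (304.69 − 300.80) / 1730 = 3.89 / 1730 = 0.002249.
Darcy flux q = K · i = 189.0 × 0.002249 = 0.4250 m/day.
Seepage velocity v = q / n_e = 0.4250 / 0.24 = 1.771 m/day.
Travel time t = L / v = 1730 / 1.771 = 977.0 days = 2.675 years.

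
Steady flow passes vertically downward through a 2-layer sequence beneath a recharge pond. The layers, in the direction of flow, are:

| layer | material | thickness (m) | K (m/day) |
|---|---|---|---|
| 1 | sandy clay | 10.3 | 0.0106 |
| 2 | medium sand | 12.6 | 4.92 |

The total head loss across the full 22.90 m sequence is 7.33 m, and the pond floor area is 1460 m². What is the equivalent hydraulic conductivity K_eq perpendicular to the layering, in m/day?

Flow is perpendicular to layering, so the layers act in series and the equivalent K is the thickness-weighted harmonic mean.
Total thickness L = 10.3 + 12.6 = 22.90 m.
Σ(b_i/K_i) = 10.3/0.0106 + 12.6/4.92 = 974.3 d.
K_eq = L / Σ(b_i/K_i) = 22.90 / 974.3 = 0.02351 m/day.

0.0235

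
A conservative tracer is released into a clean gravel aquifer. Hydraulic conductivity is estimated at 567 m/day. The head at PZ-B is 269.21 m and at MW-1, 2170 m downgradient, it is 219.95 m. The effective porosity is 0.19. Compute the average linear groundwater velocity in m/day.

Hydraulic gradient i = (269.21 − 219.95) / 2170 = 49.26 / 2170 = 0.02270.
Darcy flux q = K · i = 567.0 × 0.02270 = 12.87 m/day.
Seepage velocity v = q / n_e = 12.87 / 0.19 = 67.74 m/day.

67.7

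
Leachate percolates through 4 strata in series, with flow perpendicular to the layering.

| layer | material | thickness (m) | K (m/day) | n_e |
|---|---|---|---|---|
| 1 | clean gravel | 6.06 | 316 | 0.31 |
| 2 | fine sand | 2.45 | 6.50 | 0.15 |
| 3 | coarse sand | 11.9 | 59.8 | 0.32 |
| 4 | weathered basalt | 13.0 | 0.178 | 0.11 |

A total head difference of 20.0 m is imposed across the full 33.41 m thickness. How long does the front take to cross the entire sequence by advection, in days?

27.6

With flow normal to the layers, continuity requires the same specific discharge q through every layer.
Σ(b_i/K_i) = 6.06/316 + 2.45/6.50 + 11.9/59.8 + 13.0/0.178 = 73.63 d.
q = Δh / Σ(b_i/K_i) = 20.0 / 73.63 = 0.2716 m/day.
In each layer the seepage velocity is v_i = q/n_i, so the layer transit time is t_i = b_i·n_i / q:
  layer 1 (clean gravel): t_1 = 6.06 × 0.31 / 0.2716 = 6.916 d
  layer 2 (fine sand): t_2 = 2.45 × 0.15 / 0.2716 = 1.353 d
  layer 3 (coarse sand): t_3 = 11.9 × 0.32 / 0.2716 = 14.02 d
  layer 4 (weathered basalt): t_4 = 13.0 × 0.11 / 0.2716 = 5.264 d
Total t = Σ t_i = 27.55 days.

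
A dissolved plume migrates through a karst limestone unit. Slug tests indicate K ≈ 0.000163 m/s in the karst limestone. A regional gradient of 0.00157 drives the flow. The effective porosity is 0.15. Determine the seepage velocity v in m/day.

Convert K: 0.000163 m/s × 86400 = 14.08 m/day.
Hydraulic gradient i = 0.00157.
Darcy flux q = K · i = 14.08 × 0.001570 = 0.02211 m/day.
Seepage velocity v = q / n_e = 0.02211 / 0.15 = 0.1474 m/day.

0.147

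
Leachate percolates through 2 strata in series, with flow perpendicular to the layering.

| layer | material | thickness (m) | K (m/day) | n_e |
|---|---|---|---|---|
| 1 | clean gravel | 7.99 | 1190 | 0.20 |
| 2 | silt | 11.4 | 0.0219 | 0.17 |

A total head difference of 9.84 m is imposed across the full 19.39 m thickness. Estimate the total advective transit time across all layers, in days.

187

With flow normal to the layers, continuity requires the same specific discharge q through every layer.
Σ(b_i/K_i) = 7.99/1190 + 11.4/0.0219 = 520.6 d.
q = Δh / Σ(b_i/K_i) = 9.84 / 520.6 = 0.01890 m/day.
In each layer the seepage velocity is v_i = q/n_i, so the layer transit time is t_i = b_i·n_i / q:
  layer 1 (clean gravel): t_1 = 7.99 × 0.20 / 0.01890 = 84.54 d
  layer 2 (silt): t_2 = 11.4 × 0.17 / 0.01890 = 102.5 d
Total t = Σ t_i = 187.1 days.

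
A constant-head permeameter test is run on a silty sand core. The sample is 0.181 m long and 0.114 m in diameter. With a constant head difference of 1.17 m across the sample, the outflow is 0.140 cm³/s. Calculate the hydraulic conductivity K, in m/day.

0.183

Cross-sectional area A = π·(d/2)² = π × (0.114/2)² = 0.01021 m².
Convert discharge: 0.140 cm³/s = 1.400e-07 m³/s.
Darcy's law rearranged: K = Q·L / (A·Δh) = 1.400e-07 × 0.181 / (0.01021 × 1.17) = 2.122e-06 m/s = 0.1833 m/day.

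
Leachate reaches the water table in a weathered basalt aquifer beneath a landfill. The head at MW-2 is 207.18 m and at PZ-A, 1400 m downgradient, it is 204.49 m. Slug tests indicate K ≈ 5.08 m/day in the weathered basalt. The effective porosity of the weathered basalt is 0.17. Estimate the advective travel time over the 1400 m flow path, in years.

66.8

Hydraulic gradient i = (207.18 − 204.49) / 1400 = 2.69 / 1400 = 0.001921.
Darcy flux q = K · i = 5.080 × 0.001921 = 0.009761 m/day.
Seepage velocity v = q / n_e = 0.009761 / 0.17 = 0.05742 m/day.
Travel time t = L / v = 1400 / 0.05742 = 24383 days = 66.76 years.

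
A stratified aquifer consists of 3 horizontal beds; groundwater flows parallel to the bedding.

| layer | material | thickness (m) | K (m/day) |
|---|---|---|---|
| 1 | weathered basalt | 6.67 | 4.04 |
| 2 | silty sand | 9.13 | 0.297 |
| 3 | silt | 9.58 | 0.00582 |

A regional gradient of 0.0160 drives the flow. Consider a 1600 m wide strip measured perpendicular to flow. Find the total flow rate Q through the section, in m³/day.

761

Flow is parallel to layering, so each bed carries its own Darcy discharge and the transmissivities add.
Σ(K_i·b_i) = 4.04×6.67 + 0.297×9.13 + 0.00582×9.58 = 29.71 m²/day.
Hydraulic gradient i = 0.0160.
Q = Σ(K_i·b_i) · W · i = 29.71 × 1600 × 0.01600 = 760.7 m³/day.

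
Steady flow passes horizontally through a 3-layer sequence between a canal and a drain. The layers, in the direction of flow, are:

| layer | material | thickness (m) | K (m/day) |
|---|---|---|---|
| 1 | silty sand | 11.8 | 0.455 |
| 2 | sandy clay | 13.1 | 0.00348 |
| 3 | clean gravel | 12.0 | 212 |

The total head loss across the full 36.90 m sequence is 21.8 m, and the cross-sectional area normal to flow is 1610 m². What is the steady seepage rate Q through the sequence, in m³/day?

Flow is perpendicular to layering, so the layers act in series and the equivalent K is the thickness-weighted harmonic mean.
Total thickness L = 11.8 + 13.1 + 12.0 = 36.90 m.
Σ(b_i/K_i) = 11.8/0.455 + 13.1/0.00348 + 12.0/212 = 3790 d.
K_eq = L / Σ(b_i/K_i) = 36.90 / 3790 = 0.009735 m/day.
Q = K_eq · A · (Δh/L) = 0.009735 × 1610 × (21.8/36.90) = 9.260 m³/day.

9.26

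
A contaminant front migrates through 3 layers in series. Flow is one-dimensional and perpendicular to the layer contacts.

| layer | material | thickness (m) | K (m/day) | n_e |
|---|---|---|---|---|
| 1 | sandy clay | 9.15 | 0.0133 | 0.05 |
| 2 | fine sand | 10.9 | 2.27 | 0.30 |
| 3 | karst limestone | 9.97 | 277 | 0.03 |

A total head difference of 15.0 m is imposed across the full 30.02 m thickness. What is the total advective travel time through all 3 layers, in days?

186

With flow normal to the layers, continuity requires the same specific discharge q through every layer.
Σ(b_i/K_i) = 9.15/0.0133 + 10.9/2.27 + 9.97/277 = 692.8 d.
q = Δh / Σ(b_i/K_i) = 15.0 / 692.8 = 0.02165 m/day.
In each layer the seepage velocity is v_i = q/n_i, so the layer transit time is t_i = b_i·n_i / q:
  layer 1 (sandy clay): t_1 = 9.15 × 0.05 / 0.02165 = 21.13 d
  layer 2 (fine sand): t_2 = 10.9 × 0.30 / 0.02165 = 151.0 d
  layer 3 (karst limestone): t_3 = 9.97 × 0.03 / 0.02165 = 13.81 d
Total t = Σ t_i = 186.0 days.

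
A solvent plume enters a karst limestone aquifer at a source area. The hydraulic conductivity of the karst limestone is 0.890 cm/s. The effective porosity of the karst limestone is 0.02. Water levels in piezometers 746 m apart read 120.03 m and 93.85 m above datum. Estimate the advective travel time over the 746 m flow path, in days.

Convert K: 0.890 cm/s × 864 = 769.0 m/day.
Hydraulic gradient i = (120.03 − 93.85) / 746 = 26.18 / 746 = 0.03509.
Darcy flux q = K · i = 769.0 × 0.03509 = 26.99 m/day.
Seepage velocity v = q / n_e = 26.99 / 0.02 = 1349 m/day.
Travel time t = L / v = 746 / 1349 = 0.5529 days.

0.553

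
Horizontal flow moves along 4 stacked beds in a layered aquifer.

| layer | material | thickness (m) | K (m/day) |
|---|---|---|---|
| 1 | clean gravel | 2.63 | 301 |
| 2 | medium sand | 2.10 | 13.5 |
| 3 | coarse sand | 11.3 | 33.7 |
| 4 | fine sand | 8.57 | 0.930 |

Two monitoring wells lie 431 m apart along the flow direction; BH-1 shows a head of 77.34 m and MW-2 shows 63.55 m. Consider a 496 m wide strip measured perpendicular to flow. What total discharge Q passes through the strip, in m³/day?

Flow is parallel to layering, so each bed carries its own Darcy discharge and the transmissivities add.
Σ(K_i·b_i) = 301×2.63 + 13.5×2.10 + 33.7×11.3 + 0.930×8.57 = 1209 m²/day.
Hydraulic gradient i = (77.34 − 63.55) / 431 = 13.79 / 431 = 0.03200.
Q = Σ(K_i·b_i) · W · i = 1209 × 496 × 0.03200 = 19183 m³/day.

19200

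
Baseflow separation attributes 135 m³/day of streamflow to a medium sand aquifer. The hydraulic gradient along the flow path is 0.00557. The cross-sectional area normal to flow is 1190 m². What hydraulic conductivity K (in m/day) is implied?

Hydraulic gradient i = 0.00557.
From Q = K·A·i, K = Q / (A·i) = 135 / (1190 × 0.005570) = 20.37 m/day.

20.4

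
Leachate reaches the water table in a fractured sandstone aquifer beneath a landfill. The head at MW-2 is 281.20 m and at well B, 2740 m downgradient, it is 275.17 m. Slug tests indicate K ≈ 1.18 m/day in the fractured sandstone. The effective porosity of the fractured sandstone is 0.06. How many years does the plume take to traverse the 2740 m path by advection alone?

173

Hydraulic gradient i = (281.20 − 275.17) / 2740 = 6.03 / 2740 = 0.002201.
Darcy flux q = K · i = 1.180 × 0.002201 = 0.002597 m/day.
Seepage velocity v = q / n_e = 0.002597 / 0.06 = 0.04328 m/day.
Travel time t = L / v = 2740 / 0.04328 = 63307 days = 173.3 years.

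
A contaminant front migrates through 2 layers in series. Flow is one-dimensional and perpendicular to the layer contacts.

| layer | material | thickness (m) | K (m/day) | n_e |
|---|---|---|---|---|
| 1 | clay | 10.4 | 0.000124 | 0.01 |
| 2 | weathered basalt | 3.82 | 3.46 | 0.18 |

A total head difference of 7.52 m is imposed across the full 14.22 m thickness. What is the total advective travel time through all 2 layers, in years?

With flow normal to the layers, continuity requires the same specific discharge q through every layer.
Σ(b_i/K_i) = 10.4/0.000124 + 3.82/3.46 = 83872 d.
q = Δh / Σ(b_i/K_i) = 7.52 / 83872 = 8.966e-05 m/day.
In each layer the seepage velocity is v_i = q/n_i, so the layer transit time is t_i = b_i·n_i / q:
  layer 1 (clay): t_1 = 10.4 × 0.01 / 8.966e-05 = 1160 d
  layer 2 (weathered basalt): t_2 = 3.82 × 0.18 / 8.966e-05 = 7669 d
Total t = Σ t_i = 8829 days = 24.17 years.

24.2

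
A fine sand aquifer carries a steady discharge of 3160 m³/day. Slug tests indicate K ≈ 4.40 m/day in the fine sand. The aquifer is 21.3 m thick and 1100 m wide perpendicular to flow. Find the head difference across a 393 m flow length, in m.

Cross-sectional area A = 1100 × 21.3 = 23430 m².
From Q = K·A·i, i = Q / (K·A) = 3160 / (4.400 × 23430) = 0.03065.
Head loss Δh = i · L = 0.03065 × 393 = 12.05 m.

12.0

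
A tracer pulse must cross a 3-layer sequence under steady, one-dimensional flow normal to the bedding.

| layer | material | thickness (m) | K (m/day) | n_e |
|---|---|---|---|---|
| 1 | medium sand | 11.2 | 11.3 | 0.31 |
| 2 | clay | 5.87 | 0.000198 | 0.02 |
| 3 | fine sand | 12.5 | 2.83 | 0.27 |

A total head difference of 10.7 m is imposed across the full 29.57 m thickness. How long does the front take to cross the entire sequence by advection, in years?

52.8

With flow normal to the layers, continuity requires the same specific discharge q through every layer.
Σ(b_i/K_i) = 11.2/11.3 + 5.87/0.000198 + 12.5/2.83 = 29652 d.
q = Δh / Σ(b_i/K_i) = 10.7 / 29652 = 0.0003609 m/day.
In each layer the seepage velocity is v_i = q/n_i, so the layer transit time is t_i = b_i·n_i / q:
  layer 1 (medium sand): t_1 = 11.2 × 0.31 / 0.0003609 = 9622 d
  layer 2 (clay): t_2 = 5.87 × 0.02 / 0.0003609 = 325.3 d
  layer 3 (fine sand): t_3 = 12.5 × 0.27 / 0.0003609 = 9353 d
Total t = Σ t_i = 19300 days = 52.84 years.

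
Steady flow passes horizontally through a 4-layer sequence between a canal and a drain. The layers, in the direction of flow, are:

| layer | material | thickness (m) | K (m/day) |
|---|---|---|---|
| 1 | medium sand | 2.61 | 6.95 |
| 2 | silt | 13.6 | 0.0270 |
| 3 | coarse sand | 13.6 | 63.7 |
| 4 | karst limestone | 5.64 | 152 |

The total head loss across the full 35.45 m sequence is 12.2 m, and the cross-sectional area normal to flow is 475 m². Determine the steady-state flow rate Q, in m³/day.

11.5

Flow is perpendicular to layering, so the layers act in series and the equivalent K is the thickness-weighted harmonic mean.
Total thickness L = 2.61 + 13.6 + 13.6 + 5.64 = 35.45 m.
Σ(b_i/K_i) = 2.61/6.95 + 13.6/0.0270 + 13.6/63.7 + 5.64/152 = 504.3 d.
K_eq = L / Σ(b_i/K_i) = 35.45 / 504.3 = 0.07029 m/day.
Q = K_eq · A · (Δh/L) = 0.07029 × 475 × (12.2/35.45) = 11.49 m³/day.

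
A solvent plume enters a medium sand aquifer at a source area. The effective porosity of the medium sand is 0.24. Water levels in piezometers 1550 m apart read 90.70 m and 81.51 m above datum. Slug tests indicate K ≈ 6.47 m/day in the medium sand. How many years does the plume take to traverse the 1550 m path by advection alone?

26.6

Hydraulic gradient i = (90.70 − 81.51) / 1550 = 9.19 / 1550 = 0.005929.
Darcy flux q = K · i = 6.470 × 0.005929 = 0.03836 m/day.
Seepage velocity v = q / n_e = 0.03836 / 0.24 = 0.1598 m/day.
Travel time t = L / v = 1550 / 0.1598 = 9697 days = 26.55 years.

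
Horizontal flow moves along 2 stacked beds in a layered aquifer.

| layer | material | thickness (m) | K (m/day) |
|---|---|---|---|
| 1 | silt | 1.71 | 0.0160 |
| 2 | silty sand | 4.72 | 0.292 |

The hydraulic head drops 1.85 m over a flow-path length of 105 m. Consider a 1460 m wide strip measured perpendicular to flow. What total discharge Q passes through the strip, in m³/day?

Flow is parallel to layering, so each bed carries its own Darcy discharge and the transmissivities add.
Σ(K_i·b_i) = 0.0160×1.71 + 0.292×4.72 = 1.406 m²/day.
Hydraulic gradient i = Δh / L = 1.85 / 105 = 0.01762.
Q = Σ(K_i·b_i) · W · i = 1.406 × 1460 × 0.01762 = 36.16 m³/day.

36.2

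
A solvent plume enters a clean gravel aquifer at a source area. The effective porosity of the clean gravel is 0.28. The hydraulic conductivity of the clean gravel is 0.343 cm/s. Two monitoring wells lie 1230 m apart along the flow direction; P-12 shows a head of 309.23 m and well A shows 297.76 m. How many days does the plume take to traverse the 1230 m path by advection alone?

125

Convert K: 0.343 cm/s × 864 = 296.4 m/day.
Hydraulic gradient i = (309.23 − 297.76) / 1230 = 11.47 / 1230 = 0.009325.
Darcy flux q = K · i = 296.4 × 0.009325 = 2.764 m/day.
Seepage velocity v = q / n_e = 2.764 / 0.28 = 9.870 m/day.
Travel time t = L / v = 1230 / 9.870 = 124.6 days.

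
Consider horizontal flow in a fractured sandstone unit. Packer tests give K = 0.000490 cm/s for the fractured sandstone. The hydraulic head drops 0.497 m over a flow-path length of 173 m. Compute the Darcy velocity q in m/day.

Convert K: 0.000490 cm/s × 864 = 0.4234 m/day.
Hydraulic gradient i = Δh / L = 0.497 / 173 = 0.002873.
Specific discharge q = K · i = 0.4234 × 0.002873 = 0.001216 m/day.

0.00122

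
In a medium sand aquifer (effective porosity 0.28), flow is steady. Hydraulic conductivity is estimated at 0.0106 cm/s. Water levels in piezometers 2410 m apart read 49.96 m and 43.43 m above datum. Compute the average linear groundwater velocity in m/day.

Convert K: 0.0106 cm/s × 864 = 9.158 m/day.
Hydraulic gradient i = (49.96 − 43.43) / 2410 = 6.53 / 2410 = 0.002710.
Darcy flux q = K · i = 9.158 × 0.002710 = 0.02482 m/day.
Seepage velocity v = q / n_e = 0.02482 / 0.28 = 0.08863 m/day.

0.0886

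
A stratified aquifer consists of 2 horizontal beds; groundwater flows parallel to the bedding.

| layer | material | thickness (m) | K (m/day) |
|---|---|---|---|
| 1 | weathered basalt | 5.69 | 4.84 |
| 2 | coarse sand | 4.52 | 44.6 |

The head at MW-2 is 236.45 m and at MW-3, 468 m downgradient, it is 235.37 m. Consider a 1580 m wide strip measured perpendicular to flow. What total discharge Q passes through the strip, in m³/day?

Flow is parallel to layering, so each bed carries its own Darcy discharge and the transmissivities add.
Σ(K_i·b_i) = 4.84×5.69 + 44.6×4.52 = 229.1 m²/day.
Hydraulic gradient i = (236.45 − 235.37) / 468 = 1.08 / 468 = 0.002308.
Q = Σ(K_i·b_i) · W · i = 229.1 × 1580 × 0.002308 = 835.4 m³/day.

835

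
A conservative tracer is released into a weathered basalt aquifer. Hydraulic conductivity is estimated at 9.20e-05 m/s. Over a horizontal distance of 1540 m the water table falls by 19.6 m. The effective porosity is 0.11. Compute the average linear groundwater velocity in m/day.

Convert K: 9.20e-05 m/s × 86400 = 7.949 m/day.
Hydraulic gradient i = Δh / L = 19.6 / 1540 = 0.01273.
Darcy flux q = K · i = 7.949 × 0.01273 = 0.1012 m/day.
Seepage velocity v = q / n_e = 0.1012 / 0.11 = 0.9197 m/day.

0.920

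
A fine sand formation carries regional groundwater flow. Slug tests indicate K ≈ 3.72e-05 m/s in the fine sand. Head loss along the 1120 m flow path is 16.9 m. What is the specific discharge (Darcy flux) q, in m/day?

Convert K: 3.72e-05 m/s × 86400 = 3.214 m/day.
Hydraulic gradient i = Δh / L = 16.9 / 1120 = 0.01509.
Specific discharge q = K · i = 3.214 × 0.01509 = 0.04850 m/day.

0.0485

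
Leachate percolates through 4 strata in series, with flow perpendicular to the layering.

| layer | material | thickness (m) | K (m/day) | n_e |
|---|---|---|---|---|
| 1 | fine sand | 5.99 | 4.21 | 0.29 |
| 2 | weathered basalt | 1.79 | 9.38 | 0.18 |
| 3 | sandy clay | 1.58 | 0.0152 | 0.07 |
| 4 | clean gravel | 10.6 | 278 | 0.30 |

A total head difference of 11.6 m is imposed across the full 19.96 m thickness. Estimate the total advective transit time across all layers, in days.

48.7

With flow normal to the layers, continuity requires the same specific discharge q through every layer.
Σ(b_i/K_i) = 5.99/4.21 + 1.79/9.38 + 1.58/0.0152 + 10.6/278 = 105.6 d.
q = Δh / Σ(b_i/K_i) = 11.6 / 105.6 = 0.1098 m/day.
In each layer the seepage velocity is v_i = q/n_i, so the layer transit time is t_i = b_i·n_i / q:
  layer 1 (fine sand): t_1 = 5.99 × 0.29 / 0.1098 = 15.81 d
  layer 2 (weathered basalt): t_2 = 1.79 × 0.18 / 0.1098 = 2.933 d
  layer 3 (sandy clay): t_3 = 1.58 × 0.07 / 0.1098 = 1.007 d
  layer 4 (clean gravel): t_4 = 10.6 × 0.30 / 0.1098 = 28.95 d
Total t = Σ t_i = 48.70 days.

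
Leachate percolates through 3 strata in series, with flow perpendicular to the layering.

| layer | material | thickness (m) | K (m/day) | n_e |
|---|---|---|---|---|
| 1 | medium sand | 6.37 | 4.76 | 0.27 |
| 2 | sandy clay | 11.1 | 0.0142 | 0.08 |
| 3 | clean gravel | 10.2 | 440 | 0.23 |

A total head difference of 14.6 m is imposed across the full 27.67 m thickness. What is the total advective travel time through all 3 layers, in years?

With flow normal to the layers, continuity requires the same specific discharge q through every layer.
Σ(b_i/K_i) = 6.37/4.76 + 11.1/0.0142 + 10.2/440 = 783.1 d.
q = Δh / Σ(b_i/K_i) = 14.6 / 783.1 = 0.01865 m/day.
In each layer the seepage velocity is v_i = q/n_i, so the layer transit time is t_i = b_i·n_i / q:
  layer 1 (medium sand): t_1 = 6.37 × 0.27 / 0.01865 = 92.24 d
  layer 2 (sandy clay): t_2 = 11.1 × 0.08 / 0.01865 = 47.63 d
  layer 3 (clean gravel): t_3 = 10.2 × 0.23 / 0.01865 = 125.8 d
Total t = Σ t_i = 265.7 days = 0.7274 years.

0.727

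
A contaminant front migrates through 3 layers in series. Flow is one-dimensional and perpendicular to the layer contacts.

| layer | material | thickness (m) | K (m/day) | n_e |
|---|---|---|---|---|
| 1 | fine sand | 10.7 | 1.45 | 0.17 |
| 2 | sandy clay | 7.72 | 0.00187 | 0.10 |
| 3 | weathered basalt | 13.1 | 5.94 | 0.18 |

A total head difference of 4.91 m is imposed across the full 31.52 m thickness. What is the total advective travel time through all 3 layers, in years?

11.4

With flow normal to the layers, continuity requires the same specific discharge q through every layer.
Σ(b_i/K_i) = 10.7/1.45 + 7.72/0.00187 + 13.1/5.94 = 4138 d.
q = Δh / Σ(b_i/K_i) = 4.91 / 4138 = 0.001187 m/day.
In each layer the seepage velocity is v_i = q/n_i, so the layer transit time is t_i = b_i·n_i / q:
  layer 1 (fine sand): t_1 = 10.7 × 0.17 / 0.001187 = 1533 d
  layer 2 (sandy clay): t_2 = 7.72 × 0.10 / 0.001187 = 650.6 d
  layer 3 (weathered basalt): t_3 = 13.1 × 0.18 / 0.001187 = 1987 d
Total t = Σ t_i = 4171 days = 11.42 years.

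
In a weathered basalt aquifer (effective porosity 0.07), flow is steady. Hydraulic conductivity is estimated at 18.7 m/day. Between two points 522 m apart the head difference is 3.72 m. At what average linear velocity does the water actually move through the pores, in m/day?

Hydraulic gradient i = Δh / L = 3.72 / 522 = 0.007126.
Darcy flux q = K · i = 18.70 × 0.007126 = 0.1333 m/day.
Seepage velocity v = q / n_e = 0.1333 / 0.07 = 1.904 m/day.

1.90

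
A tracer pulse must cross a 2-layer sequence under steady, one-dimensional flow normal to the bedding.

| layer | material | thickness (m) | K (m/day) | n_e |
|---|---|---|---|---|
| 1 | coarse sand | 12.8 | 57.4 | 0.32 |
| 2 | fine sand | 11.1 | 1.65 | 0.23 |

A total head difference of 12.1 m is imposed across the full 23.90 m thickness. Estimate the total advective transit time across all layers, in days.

With flow normal to the layers, continuity requires the same specific discharge q through every layer.
Σ(b_i/K_i) = 12.8/57.4 + 11.1/1.65 = 6.950 d.
q = Δh / Σ(b_i/K_i) = 12.1 / 6.950 = 1.741 m/day.
In each layer the seepage velocity is v_i = q/n_i, so the layer transit time is t_i = b_i·n_i / q:
  layer 1 (coarse sand): t_1 = 12.8 × 0.32 / 1.741 = 2.353 d
  layer 2 (fine sand): t_2 = 11.1 × 0.23 / 1.741 = 1.466 d
Total t = Σ t_i = 3.819 days.

3.82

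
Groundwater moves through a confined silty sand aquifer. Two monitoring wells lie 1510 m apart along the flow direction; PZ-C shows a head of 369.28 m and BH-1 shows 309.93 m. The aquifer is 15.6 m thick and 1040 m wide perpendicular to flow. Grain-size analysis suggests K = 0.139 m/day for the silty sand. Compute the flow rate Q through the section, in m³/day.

88.6

Cross-sectional area A = 1040 × 15.6 = 16224 m².
Hydraulic gradient i = (369.28 − 309.93) / 1510 = 59.35 / 1510 = 0.03930.
Darcy's law: Q = K · A · i = 0.1390 × 16224 × 0.03930 = 88.64 m³/day.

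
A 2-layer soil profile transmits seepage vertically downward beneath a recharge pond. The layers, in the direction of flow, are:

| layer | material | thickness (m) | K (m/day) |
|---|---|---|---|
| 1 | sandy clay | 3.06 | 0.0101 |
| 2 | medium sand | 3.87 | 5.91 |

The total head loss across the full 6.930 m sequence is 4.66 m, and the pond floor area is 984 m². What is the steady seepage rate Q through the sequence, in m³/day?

15.1

Flow is perpendicular to layering, so the layers act in series and the equivalent K is the thickness-weighted harmonic mean.
Total thickness L = 3.06 + 3.87 = 6.930 m.
Σ(b_i/K_i) = 3.06/0.0101 + 3.87/5.91 = 303.6 d.
K_eq = L / Σ(b_i/K_i) = 6.930 / 303.6 = 0.02282 m/day.
Q = K_eq · A · (Δh/L) = 0.02282 × 984 × (4.66/6.930) = 15.10 m³/day.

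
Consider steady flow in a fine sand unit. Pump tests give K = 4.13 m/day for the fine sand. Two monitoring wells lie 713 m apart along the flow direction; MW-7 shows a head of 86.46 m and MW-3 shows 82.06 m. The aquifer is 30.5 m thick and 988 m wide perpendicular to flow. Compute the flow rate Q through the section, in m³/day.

Cross-sectional area A = 988 × 30.5 = 30134 m².
Hydraulic gradient i = (86.46 − 82.06) / 713 = 4.4 / 713 = 0.006171.
Darcy's law: Q = K · A · i = 4.130 × 30134 × 0.006171 = 768.0 m³/day.

768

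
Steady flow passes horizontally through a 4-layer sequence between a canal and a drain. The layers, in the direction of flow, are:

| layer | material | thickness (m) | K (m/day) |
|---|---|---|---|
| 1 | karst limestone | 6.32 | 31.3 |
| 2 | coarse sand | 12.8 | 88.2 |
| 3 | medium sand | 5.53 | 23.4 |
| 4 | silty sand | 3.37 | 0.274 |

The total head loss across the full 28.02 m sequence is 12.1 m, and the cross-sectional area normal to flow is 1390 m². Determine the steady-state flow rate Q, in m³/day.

1310

Flow is perpendicular to layering, so the layers act in series and the equivalent K is the thickness-weighted harmonic mean.
Total thickness L = 6.32 + 12.8 + 5.53 + 3.37 = 28.02 m.
Σ(b_i/K_i) = 6.32/31.3 + 12.8/88.2 + 5.53/23.4 + 3.37/0.274 = 12.88 d.
K_eq = L / Σ(b_i/K_i) = 28.02 / 12.88 = 2.175 m/day.
Q = K_eq · A · (Δh/L) = 2.175 × 1390 × (12.1/28.02) = 1306 m³/day.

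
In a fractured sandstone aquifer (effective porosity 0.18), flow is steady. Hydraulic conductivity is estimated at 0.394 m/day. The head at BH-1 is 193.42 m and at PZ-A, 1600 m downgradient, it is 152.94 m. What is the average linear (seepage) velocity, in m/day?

0.0554

Hydraulic gradient i = (193.42 − 152.94) / 1600 = 40.48 / 1600 = 0.02530.
Darcy flux q = K · i = 0.3940 × 0.02530 = 0.009968 m/day.
Seepage velocity v = q / n_e = 0.009968 / 0.18 = 0.05538 m/day.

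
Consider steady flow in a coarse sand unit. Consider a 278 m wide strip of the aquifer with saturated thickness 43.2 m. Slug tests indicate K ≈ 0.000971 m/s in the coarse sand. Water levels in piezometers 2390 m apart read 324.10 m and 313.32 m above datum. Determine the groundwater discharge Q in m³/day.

Convert K: 0.000971 m/s × 86400 = 83.89 m/day.
Cross-sectional area A = 278 × 43.2 = 12010 m².
Hydraulic gradient i = (324.10 − 313.32) / 2390 = 10.78 / 2390 = 0.004510.
Darcy's law: Q = K · A · i = 83.89 × 12010 × 0.004510 = 4544 m³/day.

4540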